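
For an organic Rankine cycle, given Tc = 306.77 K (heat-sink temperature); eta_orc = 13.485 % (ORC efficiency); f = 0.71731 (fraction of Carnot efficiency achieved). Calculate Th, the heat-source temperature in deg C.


Th = Tc / (1 - (eta_orc/100)/f)
Th = 306.77 / (1 - (13.485/100)/0.71731)
Th = 377.7928 K
Convert to deg C: 377.7928 - 273.15 = 104.64 deg C
Th = 104.64 deg C


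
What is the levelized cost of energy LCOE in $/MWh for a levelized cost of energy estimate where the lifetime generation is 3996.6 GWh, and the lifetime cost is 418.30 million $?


LCOE = C_tot / E_tot * 100
LCOE = 418.30 / 3996.6 * 100
LCOE = 10.46640 cents/kWh
Convert: 10.46640 cents/kWh * 10.0 = 104.66 $/MWh
LCOE = 104.66 $/MWh


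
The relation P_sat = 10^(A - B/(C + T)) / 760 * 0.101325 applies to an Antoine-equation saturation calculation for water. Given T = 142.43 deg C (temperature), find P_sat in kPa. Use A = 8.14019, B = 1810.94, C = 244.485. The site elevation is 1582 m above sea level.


P_sat = 10^(A - B/(C + T)) / 760 * 0.101325
P_sat = 10^(8.14019 - 1810.94/(244.485 + 142.43)) / 760 * 0.101325
P_sat = 0.3842674 MPa
Convert: 0.3842674 MPa * 1000.0 = 384.27 kPa
P_sat = 384.27 kPa


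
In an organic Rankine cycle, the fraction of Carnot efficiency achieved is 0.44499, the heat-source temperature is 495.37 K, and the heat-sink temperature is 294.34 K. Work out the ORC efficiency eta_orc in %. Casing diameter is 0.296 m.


eta_orc = (1 - Tc/Th) * f * 100
eta_orc = (1 - 294.34/495.37) * 0.44499 * 100
eta_orc = 18.058 %


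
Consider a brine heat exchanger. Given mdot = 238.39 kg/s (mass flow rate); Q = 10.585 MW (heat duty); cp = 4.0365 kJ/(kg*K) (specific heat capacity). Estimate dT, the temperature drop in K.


dT = Q * 1000 / (mdot * cp)
dT = 10.585 * 1000 / (238.39 * 4.0365)
dT = 11.000 K


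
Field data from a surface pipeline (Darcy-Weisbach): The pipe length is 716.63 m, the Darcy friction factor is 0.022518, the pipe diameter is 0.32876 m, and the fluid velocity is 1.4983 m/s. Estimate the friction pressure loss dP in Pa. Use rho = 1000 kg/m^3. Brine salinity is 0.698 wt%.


dP = f * (L/D) * (rho*vel^2/2) / 1000
dP = 0.022518 * (716.63/0.32876) * (1000*1.4983^2/2) / 1000
dP = 55.09515 kPa
Convert: 55.09515 kPa * 1000.0 = 55095 Pa
dP = 55095 Pa


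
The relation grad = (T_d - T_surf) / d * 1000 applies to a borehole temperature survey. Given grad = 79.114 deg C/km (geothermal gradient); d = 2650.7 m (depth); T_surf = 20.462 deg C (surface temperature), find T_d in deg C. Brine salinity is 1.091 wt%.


T_d = T_surf + grad * d / 1000
T_d = 20.462 + 79.114 * 2650.7 / 1000
T_d = 230.17 deg C


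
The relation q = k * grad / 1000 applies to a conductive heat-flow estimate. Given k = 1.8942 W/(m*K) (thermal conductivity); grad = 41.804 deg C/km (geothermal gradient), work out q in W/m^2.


q = k * grad / 1000
q = 1.8942 * 41.804 / 1000
q = 0.079185 W/m^2


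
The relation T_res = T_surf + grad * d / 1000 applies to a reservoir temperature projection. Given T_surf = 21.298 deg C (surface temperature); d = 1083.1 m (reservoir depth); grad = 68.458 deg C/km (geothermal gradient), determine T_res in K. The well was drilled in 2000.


T_res = T_surf + grad * d / 1000
T_res = 21.298 + 68.458 * 1083.1 / 1000
T_res = 95.44486 deg C
Convert to K: 95.44486 + 273.15 = 368.59 K
T_res = 368.59 K


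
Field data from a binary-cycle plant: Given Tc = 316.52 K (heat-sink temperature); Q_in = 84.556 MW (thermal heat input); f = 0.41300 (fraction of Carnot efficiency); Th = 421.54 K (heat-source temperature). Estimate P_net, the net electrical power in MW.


Step 1: eta = (1 - Tc/Th)*f = (1 - 316.52/421.54)*0.413 = 0.1028924
Step 2: P_net = eta * Q_in = 0.1028924 * 84.556 = 8.7002 MW
P_net = 8.7002 MW


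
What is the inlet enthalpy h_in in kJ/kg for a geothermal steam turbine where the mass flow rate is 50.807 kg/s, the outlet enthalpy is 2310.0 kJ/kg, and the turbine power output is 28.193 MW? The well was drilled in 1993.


h_in = h_out + P * 1000 / mdot
h_in = 2310.0 + 28.193 * 1000 / 50.807
h_in = 2864.9 kJ/kg


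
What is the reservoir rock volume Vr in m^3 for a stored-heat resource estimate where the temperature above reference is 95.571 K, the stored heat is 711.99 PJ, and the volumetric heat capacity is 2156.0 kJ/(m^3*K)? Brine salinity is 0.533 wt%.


Vr = Q_s * 1e12 / (rhoc * dT)
Vr = 711.99 * 1e12 / (2156.0 * 95.571)
Vr = 3.4554e+09 m^3


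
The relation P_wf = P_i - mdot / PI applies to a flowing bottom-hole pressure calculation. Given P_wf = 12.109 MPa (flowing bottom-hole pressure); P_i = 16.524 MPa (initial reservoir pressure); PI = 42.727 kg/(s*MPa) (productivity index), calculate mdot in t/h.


mdot = (P_i - P_wf) * PI
mdot = (16.524 - 12.109) * 42.727
mdot = 188.6397 kg/s
Convert: 188.6397 kg/s * 3.6 = 679.10 t/h
mdot = 679.10 t/h


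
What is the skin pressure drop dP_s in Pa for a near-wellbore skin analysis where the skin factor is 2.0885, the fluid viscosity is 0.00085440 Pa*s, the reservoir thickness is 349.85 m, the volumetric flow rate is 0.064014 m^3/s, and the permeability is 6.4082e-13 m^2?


dP_s = S * q * mu / (2*pi*k*hr) / 1000
dP_s = 2.0885 * 0.064014 * 0.00085440 / (2*pi*6.4082e-13*349.85) / 1000
dP_s = 81.09104 kPa
Convert: 81.09104 kPa * 1000.0 = 81091 Pa
dP_s = 81091 Pa


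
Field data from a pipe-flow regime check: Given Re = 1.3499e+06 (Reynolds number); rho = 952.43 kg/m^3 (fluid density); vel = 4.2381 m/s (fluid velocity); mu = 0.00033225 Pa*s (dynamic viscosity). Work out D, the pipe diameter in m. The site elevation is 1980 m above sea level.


D = Re * mu / (rho * vel)
D = 1.3499e+06 * 0.00033225 / (952.43 * 4.2381)
D = 0.11111 m


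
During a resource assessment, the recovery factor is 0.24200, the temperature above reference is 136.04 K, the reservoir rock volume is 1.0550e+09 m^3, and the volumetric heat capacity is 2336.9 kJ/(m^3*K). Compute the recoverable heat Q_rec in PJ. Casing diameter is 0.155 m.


Step 1: Q_s = Vr*rhoc*dT/1e12 = 1.0550e+09*2336.9*136.04/1e12 = 335.3970 PJ
Step 2: Q_rec = Q_s * RF = 335.3970 * 0.242 = 81.166 PJ
Q_rec = 81.166 PJ


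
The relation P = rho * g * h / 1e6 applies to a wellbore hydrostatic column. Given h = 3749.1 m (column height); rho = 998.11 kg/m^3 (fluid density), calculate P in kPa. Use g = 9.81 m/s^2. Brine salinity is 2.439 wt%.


P = rho * g * h / 1e6
P = 998.11 * 9.81 * 3749.1 / 1e6
P = 36.70916 MPa
Convert: 36.70916 MPa * 1000.0 = 36709 kPa
P = 36709 kPa


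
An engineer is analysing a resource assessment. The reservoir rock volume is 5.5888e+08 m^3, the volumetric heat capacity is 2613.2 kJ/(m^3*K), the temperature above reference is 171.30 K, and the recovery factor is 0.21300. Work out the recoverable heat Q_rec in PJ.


Step 1: Q_s = Vr*rhoc*dT/1e12 = 5.5888e+08*2613.2*171.3/1e12 = 250.1777 PJ
Step 2: Q_rec = Q_s * RF = 250.1777 * 0.213 = 53.288 PJ
Q_rec = 53.288 PJ


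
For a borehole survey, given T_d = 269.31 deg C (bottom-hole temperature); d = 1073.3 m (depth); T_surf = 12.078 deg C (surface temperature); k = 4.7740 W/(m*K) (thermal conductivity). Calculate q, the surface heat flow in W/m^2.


Step 1: grad = (T_d - T_surf)/d * 1000 = (269.31 - 12.078)/1073.3 * 1000 = 239.6646 deg C/km
Step 2: q = k * grad / 1000 = 4.774 * 239.6646 / 1000 = 1.1442 W/m^2
q = 1.1442 W/m^2


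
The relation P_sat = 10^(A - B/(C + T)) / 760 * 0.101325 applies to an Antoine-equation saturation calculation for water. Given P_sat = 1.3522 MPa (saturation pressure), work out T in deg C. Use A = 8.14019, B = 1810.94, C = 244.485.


T = B / (A - log10(P_sat * 760 / 0.101325)) - C
T = 1810.94 / (8.14019 - log10(1.3522 * 760 / 0.101325)) - 244.485
T = 193.57 deg C


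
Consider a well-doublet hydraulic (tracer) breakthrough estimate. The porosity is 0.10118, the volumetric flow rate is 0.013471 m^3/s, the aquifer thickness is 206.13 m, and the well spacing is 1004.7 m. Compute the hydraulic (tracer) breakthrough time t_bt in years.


t_bt = pi * hr * phi * L^2 / (3 * Qv) / (365.25*86400)
t_bt = pi * 206.13 * 0.10118 * 1004.7^2 / (3 * 0.013471) / (365.25*86400)
t_bt = 51.860 years


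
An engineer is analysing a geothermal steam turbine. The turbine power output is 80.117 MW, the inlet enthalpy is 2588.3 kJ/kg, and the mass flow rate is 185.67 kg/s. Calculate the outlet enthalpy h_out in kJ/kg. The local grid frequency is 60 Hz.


h_out = h_in - P * 1000 / mdot
h_out = 2588.3 - 80.117 * 1000 / 185.67
h_out = 2156.8 kJ/kg


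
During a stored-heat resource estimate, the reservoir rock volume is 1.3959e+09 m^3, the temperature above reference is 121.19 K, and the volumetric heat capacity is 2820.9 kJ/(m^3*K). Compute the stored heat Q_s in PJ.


Q_s = Vr * rhoc * dT / 1e12
Q_s = 1.3959e+09 * 2820.9 * 121.19 / 1e12
Q_s = 477.21 PJ


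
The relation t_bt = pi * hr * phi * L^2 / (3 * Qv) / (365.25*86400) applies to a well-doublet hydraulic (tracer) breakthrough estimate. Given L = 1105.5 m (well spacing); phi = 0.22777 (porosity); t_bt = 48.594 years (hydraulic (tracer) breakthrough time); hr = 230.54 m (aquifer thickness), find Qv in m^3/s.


Qv = pi*hr*phi*L^2 / (3*t_bt*365.25*86400)
Qv = pi*230.54*0.22777*1105.5^2 / (3*48.594*365.25*86400)
Qv = 0.043823 m^3/s


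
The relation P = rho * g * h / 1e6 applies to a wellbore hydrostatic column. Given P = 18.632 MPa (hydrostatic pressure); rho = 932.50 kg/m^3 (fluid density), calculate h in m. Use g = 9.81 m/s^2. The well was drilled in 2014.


h = P * 1e6 / (g * rho)
h = 18.632 * 1e6 / (9.81 * 932.50)
h = 2036.8 m


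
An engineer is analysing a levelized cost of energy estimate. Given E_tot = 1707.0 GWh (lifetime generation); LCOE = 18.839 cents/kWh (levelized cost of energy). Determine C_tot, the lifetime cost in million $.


C_tot = LCOE / 100 * E_tot
C_tot = 18.839 / 100 * 1707.0
C_tot = 321.58 million $


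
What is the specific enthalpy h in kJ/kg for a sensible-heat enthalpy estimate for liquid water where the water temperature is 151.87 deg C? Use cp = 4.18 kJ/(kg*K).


h = cp * T
h = 4.18 * 151.87
h = 634.82 kJ/kg


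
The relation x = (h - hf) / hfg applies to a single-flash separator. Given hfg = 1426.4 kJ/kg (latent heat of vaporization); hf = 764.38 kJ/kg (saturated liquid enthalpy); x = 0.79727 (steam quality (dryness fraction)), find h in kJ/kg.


h = hf + x * hfg
h = 764.38 + 0.79727 * 1426.4
h = 1901.6 kJ/kg


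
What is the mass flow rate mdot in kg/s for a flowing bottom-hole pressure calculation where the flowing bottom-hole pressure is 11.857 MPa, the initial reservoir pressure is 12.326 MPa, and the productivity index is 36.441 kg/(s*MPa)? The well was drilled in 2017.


mdot = (P_i - P_wf) * PI
mdot = (12.326 - 11.857) * 36.441
mdot = 17.091 kg/s


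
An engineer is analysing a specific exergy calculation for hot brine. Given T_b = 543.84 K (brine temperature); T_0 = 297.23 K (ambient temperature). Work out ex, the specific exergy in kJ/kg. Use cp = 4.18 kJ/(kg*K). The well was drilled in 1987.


ex = cp * ((T_b - T_0) - T_0 * ln(T_b/T_0))
ex = 4.18 * ((543.84 - 297.23) - 297.23 * ln(543.84/297.23))
ex = 280.22 kJ/kg


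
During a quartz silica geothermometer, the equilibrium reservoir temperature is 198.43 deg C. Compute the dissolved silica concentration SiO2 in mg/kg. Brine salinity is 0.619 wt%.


SiO2 = 10^(5.19 - 1309/(T_eq + 273.15))
SiO2 = 10^(5.19 - 1309/(198.43 + 273.15))
SiO2 = 259.55 mg/kg


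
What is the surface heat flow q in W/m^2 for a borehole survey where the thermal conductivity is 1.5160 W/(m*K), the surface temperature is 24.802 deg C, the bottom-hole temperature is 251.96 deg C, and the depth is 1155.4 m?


Step 1: grad = (T_d - T_surf)/d * 1000 = (251.96 - 24.802)/1155.4 * 1000 = 196.6055 deg C/km
Step 2: q = k * grad / 1000 = 1.516 * 196.6055 / 1000 = 0.29805 W/m^2
q = 0.29805 W/m^2


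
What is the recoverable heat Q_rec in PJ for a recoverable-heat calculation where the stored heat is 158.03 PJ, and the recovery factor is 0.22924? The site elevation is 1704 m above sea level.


Q_rec = Q_s * RF
Q_rec = 158.03 * 0.22924
Q_rec = 36.227 PJ


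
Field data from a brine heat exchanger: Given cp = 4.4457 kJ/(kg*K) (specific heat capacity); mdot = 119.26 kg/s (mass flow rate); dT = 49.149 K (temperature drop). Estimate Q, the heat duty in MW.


Q = mdot * cp * dT / 1000
Q = 119.26 * 4.4457 * 49.149 / 1000
Q = 26.059 MW


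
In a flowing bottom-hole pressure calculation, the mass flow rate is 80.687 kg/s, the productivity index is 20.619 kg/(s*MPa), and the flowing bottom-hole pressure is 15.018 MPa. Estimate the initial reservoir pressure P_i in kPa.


P_i = P_wf + mdot / PI
P_i = 15.018 + 80.687 / 20.619
P_i = 18.93124 MPa
Convert: 18.93124 MPa * 1000.0 = 18931 kPa
P_i = 18931 kPa


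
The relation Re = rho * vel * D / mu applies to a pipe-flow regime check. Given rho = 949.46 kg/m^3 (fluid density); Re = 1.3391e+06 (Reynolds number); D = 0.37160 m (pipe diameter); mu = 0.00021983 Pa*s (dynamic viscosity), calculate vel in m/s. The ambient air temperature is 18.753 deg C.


vel = Re * mu / (rho * D)
vel = 1.3391e+06 * 0.00021983 / (949.46 * 0.37160)
vel = 0.83435 m/s


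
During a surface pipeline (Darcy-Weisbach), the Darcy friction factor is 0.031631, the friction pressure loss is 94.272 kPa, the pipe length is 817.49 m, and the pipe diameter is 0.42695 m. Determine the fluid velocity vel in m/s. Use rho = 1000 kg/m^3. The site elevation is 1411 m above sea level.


vel = sqrt(dP*1000*2*D / (f*L*rho))
vel = sqrt(94.272*1000*2*0.42695 / (0.031631*817.49*1000))
vel = 1.7644 m/s


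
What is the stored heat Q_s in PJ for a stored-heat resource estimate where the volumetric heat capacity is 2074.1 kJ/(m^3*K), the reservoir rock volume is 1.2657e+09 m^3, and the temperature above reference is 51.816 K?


Q_s = Vr * rhoc * dT / 1e12
Q_s = 1.2657e+09 * 2074.1 * 51.816 / 1e12
Q_s = 136.03 PJ


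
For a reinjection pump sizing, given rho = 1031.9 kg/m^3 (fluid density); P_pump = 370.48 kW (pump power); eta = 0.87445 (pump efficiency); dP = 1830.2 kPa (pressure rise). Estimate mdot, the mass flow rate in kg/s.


mdot = P_pump * rho * eta / dP
mdot = 370.48 * 1031.9 * 0.87445 / 1830.2
mdot = 182.66 kg/s


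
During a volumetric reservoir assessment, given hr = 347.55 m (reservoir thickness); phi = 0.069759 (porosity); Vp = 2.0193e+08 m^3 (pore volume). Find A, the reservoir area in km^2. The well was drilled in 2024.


A = Vp / (1e6 * hr * phi)
A = 2.0193e+08 / (1e6 * 347.55 * 0.069759)
A = 8.3288 km^2


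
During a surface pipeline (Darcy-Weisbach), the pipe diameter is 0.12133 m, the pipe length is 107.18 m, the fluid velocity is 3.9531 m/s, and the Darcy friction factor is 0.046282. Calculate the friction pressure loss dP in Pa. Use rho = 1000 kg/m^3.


dP = f * (L/D) * (rho*vel^2/2) / 1000
dP = 0.046282 * (107.18/0.12133) * (1000*3.9531^2/2) / 1000
dP = 319.4503 kPa
Convert: 319.4503 kPa * 1000.0 = 3.1945e+05 Pa
dP = 3.1945e+05 Pa


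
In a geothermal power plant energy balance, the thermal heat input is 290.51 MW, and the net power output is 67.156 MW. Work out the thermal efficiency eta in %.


eta = W_net / Q_in * 100
eta = 67.156 / 290.51 * 100
eta = 23.117 %


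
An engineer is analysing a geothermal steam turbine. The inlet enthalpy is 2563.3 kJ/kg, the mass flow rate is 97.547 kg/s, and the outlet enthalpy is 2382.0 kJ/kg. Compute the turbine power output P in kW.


P = mdot * (h_in - h_out) / 1000
P = 97.547 * (2563.3 - 2382.0) / 1000
P = 17.68527 MW
Convert: 17.68527 MW * 1000.0 = 17685 kW
P = 17685 kW


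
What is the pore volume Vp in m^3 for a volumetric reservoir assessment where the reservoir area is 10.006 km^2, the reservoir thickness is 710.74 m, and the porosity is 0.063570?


Vp = A * 1e6 * hr * phi
Vp = 10.006 * 1e6 * 710.74 * 0.063570
Vp = 4.5209e+08 m^3


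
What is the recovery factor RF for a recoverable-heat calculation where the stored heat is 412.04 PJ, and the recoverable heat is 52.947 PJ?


RF = Q_rec / Q_s
RF = 52.947 / 412.04
RF = 0.12850


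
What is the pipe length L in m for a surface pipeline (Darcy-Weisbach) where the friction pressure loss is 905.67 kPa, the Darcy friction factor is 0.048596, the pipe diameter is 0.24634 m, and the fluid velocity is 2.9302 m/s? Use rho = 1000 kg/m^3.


L = dP*1000*D / (f*rho*vel^2/2)
L = 905.67*1000*0.24634 / (0.048596*1000*2.9302^2/2)
L = 1069.4 m


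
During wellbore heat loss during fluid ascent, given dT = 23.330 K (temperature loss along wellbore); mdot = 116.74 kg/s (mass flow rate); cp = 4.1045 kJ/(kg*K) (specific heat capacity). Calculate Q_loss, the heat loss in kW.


Q_loss = mdot * cp * dT
Q_loss = 116.74 * 4.1045 * 23.330
Q_loss = 11179 kW


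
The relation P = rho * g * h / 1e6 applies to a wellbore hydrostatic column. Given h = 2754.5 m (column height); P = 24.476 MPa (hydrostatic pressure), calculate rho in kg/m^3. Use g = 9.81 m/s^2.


rho = P * 1e6 / (g * h)
rho = 24.476 * 1e6 / (9.81 * 2754.5)
rho = 905.79 kg/m^3


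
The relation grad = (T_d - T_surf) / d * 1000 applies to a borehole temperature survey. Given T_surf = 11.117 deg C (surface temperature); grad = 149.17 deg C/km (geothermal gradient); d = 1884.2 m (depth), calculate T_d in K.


T_d = T_surf + grad * d / 1000
T_d = 11.117 + 149.17 * 1884.2 / 1000
T_d = 292.1831 deg C
Convert to K: 292.1831 + 273.15 = 565.33 K
T_d = 565.33 K


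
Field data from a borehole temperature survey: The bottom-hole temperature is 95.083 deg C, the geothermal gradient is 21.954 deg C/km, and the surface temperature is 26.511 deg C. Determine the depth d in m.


d = (T_d - T_surf) / grad * 1000
d = (95.083 - 26.511) / 21.954 * 1000
d = 3123.4 m


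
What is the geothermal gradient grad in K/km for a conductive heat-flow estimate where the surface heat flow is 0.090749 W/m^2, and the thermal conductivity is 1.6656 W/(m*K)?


grad = q * 1000 / k
grad = 0.090749 * 1000 / 1.6656
grad = 54.48427 deg C/km
Convert: 54.48427 deg C/km * 1.0 = 54.484 K/km
grad = 54.484 K/km


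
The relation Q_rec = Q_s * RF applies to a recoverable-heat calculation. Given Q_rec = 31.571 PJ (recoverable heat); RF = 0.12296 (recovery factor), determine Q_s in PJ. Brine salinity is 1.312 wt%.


Q_s = Q_rec / RF
Q_s = 31.571 / 0.12296
Q_s = 256.76 PJ


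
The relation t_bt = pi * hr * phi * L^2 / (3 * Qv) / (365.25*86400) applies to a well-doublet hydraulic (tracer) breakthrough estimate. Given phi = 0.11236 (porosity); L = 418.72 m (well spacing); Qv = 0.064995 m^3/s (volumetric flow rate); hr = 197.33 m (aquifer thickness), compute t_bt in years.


t_bt = pi * hr * phi * L^2 / (3 * Qv) / (365.25*86400)
t_bt = pi * 197.33 * 0.11236 * 418.72^2 / (3 * 0.064995) / (365.25*86400)
t_bt = 1.9847 years


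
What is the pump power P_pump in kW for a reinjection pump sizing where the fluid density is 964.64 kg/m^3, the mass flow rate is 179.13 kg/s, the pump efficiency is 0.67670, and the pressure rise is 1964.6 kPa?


P_pump = mdot * dP / (rho * eta)
P_pump = 179.13 * 1964.6 / (964.64 * 0.67670)
P_pump = 539.11 kW


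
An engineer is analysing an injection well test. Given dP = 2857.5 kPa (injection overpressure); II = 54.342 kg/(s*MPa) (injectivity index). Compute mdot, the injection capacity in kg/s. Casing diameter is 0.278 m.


mdot = II * dP / 1000
mdot = 54.342 * 2857.5 / 1000
mdot = 155.28 kg/s


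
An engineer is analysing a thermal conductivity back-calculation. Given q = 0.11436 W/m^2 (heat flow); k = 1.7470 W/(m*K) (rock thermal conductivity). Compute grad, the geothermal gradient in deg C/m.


grad = q / k * 1000
grad = 0.11436 / 1.7470 * 1000
grad = 65.46079 deg C/km
Convert: 65.46079 deg C/km * 0.001 = 0.065461 deg C/m
grad = 0.065461 deg C/m


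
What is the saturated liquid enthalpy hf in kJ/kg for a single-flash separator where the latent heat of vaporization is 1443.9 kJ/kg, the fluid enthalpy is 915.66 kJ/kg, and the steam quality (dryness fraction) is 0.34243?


hf = h - x * hfg
hf = 915.66 - 0.34243 * 1443.9
hf = 421.23 kJ/kg


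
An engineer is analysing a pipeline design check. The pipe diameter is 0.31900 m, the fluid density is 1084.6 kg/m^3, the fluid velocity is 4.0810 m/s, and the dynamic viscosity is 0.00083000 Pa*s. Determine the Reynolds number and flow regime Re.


Step 1: Re = rho*vel*D/mu = 1084.6*4.081*0.319/0.00083 = 1.7012e+06
Step 2: Re = 1.7012e+06 > 4000, so flow is turbulent.
Re = 1.7012e+06 (turbulent)


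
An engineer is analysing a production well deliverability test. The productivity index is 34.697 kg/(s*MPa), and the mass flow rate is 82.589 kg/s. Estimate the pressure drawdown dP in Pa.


dP = mdot * 1000 / PI
dP = 82.589 * 1000 / 34.697
dP = 2380.292 kPa
Convert: 2380.292 kPa * 1000.0 = 2.3803e+06 Pa
dP = 2.3803e+06 Pa


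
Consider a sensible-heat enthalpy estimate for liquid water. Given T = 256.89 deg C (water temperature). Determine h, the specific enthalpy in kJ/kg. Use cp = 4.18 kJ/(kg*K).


h = cp * T
h = 4.18 * 256.89
h = 1073.8 kJ/kg


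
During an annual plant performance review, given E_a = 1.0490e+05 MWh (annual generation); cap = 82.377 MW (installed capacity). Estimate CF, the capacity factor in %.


CF = E_a / (cap * 8760) * 100
CF = 1.0490e+05 / (82.377 * 8760) * 100
CF = 14.537 %


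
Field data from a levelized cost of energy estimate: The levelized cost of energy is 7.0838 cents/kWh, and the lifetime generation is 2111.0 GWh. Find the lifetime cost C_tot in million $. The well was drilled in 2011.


C_tot = LCOE / 100 * E_tot
C_tot = 7.0838 / 100 * 2111.0
C_tot = 149.54 million $


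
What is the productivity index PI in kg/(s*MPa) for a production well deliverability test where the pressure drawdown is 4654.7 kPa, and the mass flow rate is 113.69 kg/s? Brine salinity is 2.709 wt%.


PI = mdot * 1000 / dP
PI = 113.69 * 1000 / 4654.7
PI = 24.425 kg/(s*MPa)


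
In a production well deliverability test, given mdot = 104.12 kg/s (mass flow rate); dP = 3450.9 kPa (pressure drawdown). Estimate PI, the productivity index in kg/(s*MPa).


PI = mdot * 1000 / dP
PI = 104.12 * 1000 / 3450.9
PI = 30.172 kg/(s*MPa)


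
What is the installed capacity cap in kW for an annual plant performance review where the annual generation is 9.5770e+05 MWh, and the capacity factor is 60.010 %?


cap = E_a / (CF/100 * 8760)
cap = 9.5770e+05 / (60.010/100 * 8760)
cap = 182.1804 MW
Convert: 182.1804 MW * 1000.0 = 1.8218e+05 kW
cap = 1.8218e+05 kW


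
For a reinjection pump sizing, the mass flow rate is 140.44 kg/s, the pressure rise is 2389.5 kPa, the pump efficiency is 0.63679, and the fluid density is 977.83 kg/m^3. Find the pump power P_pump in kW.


P_pump = mdot * dP / (rho * eta)
P_pump = 140.44 * 2389.5 / (977.83 * 0.63679)
P_pump = 538.94 kW


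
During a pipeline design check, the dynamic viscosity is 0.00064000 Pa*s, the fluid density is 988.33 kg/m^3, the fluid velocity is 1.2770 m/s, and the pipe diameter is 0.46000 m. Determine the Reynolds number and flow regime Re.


Step 1: Re = rho*vel*D/mu = 988.33*1.277*0.46/0.00064 = 9.0713e+05
Step 2: Re = 9.0713e+05 > 4000, so flow is turbulent.
Re = 9.0713e+05 (turbulent)


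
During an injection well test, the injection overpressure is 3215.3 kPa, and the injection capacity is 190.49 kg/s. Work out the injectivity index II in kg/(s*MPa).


II = mdot * 1000 / dP
II = 190.49 * 1000 / 3215.3
II = 59.245 kg/(s*MPa)


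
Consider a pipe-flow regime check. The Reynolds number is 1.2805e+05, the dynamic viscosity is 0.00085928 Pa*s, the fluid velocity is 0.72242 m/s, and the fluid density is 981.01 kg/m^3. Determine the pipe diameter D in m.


D = Re * mu / (rho * vel)
D = 1.2805e+05 * 0.00085928 / (981.01 * 0.72242)
D = 0.15526 m


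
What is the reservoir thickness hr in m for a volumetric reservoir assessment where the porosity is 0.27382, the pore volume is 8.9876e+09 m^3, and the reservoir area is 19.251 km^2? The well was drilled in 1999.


hr = Vp / (A * 1e6 * phi)
hr = 8.9876e+09 / (19.251 * 1e6 * 0.27382)
hr = 1705.0 m


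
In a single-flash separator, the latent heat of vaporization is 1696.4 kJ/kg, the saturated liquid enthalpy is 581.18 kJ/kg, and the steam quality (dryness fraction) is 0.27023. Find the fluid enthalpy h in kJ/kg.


h = hf + x * hfg
h = 581.18 + 0.27023 * 1696.4
h = 1039.6 kJ/kg


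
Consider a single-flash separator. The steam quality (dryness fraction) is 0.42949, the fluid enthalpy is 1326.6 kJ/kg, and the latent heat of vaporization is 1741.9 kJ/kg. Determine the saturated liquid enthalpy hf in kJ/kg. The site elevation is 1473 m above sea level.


hf = h - x * hfg
hf = 1326.6 - 0.42949 * 1741.9
hf = 578.47 kJ/kg


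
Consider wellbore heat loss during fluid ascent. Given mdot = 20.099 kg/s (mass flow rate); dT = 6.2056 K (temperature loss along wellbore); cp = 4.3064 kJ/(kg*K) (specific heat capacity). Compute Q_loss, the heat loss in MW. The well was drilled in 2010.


Q_loss = mdot * cp * dT
Q_loss = 20.099 * 4.3064 * 6.2056
Q_loss = 537.1216 kW
Convert: 537.1216 kW * 0.001 = 0.53712 MW
Q_loss = 0.53712 MW


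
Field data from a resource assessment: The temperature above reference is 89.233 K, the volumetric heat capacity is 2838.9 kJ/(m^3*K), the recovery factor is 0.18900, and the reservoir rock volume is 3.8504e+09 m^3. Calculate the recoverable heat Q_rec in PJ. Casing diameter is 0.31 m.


Step 1: Q_s = Vr*rhoc*dT/1e12 = 3.8504e+09*2838.9*89.233/1e12 = 975.3970 PJ
Step 2: Q_rec = Q_s * RF = 975.3970 * 0.189 = 184.35 PJ
Q_rec = 184.35 PJ


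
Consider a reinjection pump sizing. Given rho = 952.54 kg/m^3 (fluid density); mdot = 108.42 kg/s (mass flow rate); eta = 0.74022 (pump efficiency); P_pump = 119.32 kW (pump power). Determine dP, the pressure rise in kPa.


dP = P_pump * rho * eta / mdot
dP = 119.32 * 952.54 * 0.74022 / 108.42
dP = 775.98 kPa


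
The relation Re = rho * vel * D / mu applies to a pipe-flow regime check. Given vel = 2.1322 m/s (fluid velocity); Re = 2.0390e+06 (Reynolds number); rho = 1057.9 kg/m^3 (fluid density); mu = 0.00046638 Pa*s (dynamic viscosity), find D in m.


D = Re * mu / (rho * vel)
D = 2.0390e+06 * 0.00046638 / (1057.9 * 2.1322)
D = 0.42158 m


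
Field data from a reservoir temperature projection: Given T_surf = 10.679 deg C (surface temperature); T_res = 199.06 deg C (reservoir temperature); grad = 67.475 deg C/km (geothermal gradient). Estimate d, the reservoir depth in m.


d = (T_res - T_surf) / grad * 1000
d = (199.06 - 10.679) / 67.475 * 1000
d = 2791.9 m


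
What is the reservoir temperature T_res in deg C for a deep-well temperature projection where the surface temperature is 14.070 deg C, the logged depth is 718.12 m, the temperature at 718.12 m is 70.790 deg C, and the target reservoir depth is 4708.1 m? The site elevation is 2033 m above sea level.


Step 1: grad = (T_d1 - T_surf)/d1 * 1000 = (70.79 - 14.07)/718.12 * 1000 = 78.98401 deg C/km
Step 2: T_res = T_surf + grad*d2/1000 = 14.07 + 78.98401*4708.1/1000 = 385.93 deg C
T_res = 385.93 deg C


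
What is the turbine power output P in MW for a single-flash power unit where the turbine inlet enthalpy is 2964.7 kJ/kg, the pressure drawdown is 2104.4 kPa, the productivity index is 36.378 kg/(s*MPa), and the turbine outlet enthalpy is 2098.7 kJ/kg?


Step 1: mdot = PI * dP / 1000 = 36.378 * 2104.4 / 1000 = 76.55386 kg/s
Step 2: P = mdot*(h_in - h_out)/1000 = 76.55386*(2964.7 - 2098.7)/1000 = 66.296 MW
P = 66.296 MW


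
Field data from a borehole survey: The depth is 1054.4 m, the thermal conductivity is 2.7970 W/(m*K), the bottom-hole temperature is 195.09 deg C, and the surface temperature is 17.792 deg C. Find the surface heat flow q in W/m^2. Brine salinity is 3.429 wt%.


Step 1: grad = (T_d - T_surf)/d * 1000 = (195.09 - 17.792)/1054.4 * 1000 = 168.1506 deg C/km
Step 2: q = k * grad / 1000 = 2.797 * 168.1506 / 1000 = 0.47032 W/m^2
q = 0.47032 W/m^2


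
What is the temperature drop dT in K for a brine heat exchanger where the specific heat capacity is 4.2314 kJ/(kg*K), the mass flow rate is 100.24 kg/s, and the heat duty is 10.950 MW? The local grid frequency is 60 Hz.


dT = Q * 1000 / (mdot * cp)
dT = 10.950 * 1000 / (100.24 * 4.2314)
dT = 25.816 K


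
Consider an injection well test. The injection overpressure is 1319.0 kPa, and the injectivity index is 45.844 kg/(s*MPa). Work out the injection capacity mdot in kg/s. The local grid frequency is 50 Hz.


mdot = II * dP / 1000
mdot = 45.844 * 1319.0 / 1000
mdot = 60.468 kg/s


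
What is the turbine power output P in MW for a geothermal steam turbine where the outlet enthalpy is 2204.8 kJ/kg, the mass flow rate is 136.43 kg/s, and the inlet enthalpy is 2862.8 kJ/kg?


P = mdot * (h_in - h_out) / 1000
P = 136.43 * (2862.8 - 2204.8) / 1000
P = 89.771 MW


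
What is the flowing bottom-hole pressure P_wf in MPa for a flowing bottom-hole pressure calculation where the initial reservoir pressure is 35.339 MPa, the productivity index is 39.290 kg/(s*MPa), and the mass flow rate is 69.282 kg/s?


P_wf = P_i - mdot / PI
P_wf = 35.339 - 69.282 / 39.290
P_wf = 33.576 MPa


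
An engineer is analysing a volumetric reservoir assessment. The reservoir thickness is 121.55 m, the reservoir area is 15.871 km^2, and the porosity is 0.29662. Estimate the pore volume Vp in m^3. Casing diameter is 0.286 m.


Vp = A * 1e6 * hr * phi
Vp = 15.871 * 1e6 * 121.55 * 0.29662
Vp = 5.7222e+08 m^3


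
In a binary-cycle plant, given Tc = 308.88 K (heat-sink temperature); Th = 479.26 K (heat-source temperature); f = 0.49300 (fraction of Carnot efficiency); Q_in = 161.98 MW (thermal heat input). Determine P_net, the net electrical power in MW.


Step 1: eta = (1 - Tc/Th)*f = (1 - 308.88/479.26)*0.493 = 0.1752647
Step 2: P_net = eta * Q_in = 0.1752647 * 161.98 = 28.389 MW
P_net = 28.389 MW


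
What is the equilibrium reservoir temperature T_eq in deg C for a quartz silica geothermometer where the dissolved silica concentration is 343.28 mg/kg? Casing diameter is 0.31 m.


T_eq = 1309 / (5.19 - log10(SiO2)) - 273.15
T_eq = 1309 / (5.19 - log10(343.28)) - 273.15
T_eq = 220.00 deg C


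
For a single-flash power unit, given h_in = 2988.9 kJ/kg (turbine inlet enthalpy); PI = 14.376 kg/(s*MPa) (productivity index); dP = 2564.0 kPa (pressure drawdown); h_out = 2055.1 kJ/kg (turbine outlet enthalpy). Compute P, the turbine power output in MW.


Step 1: mdot = PI * dP / 1000 = 14.376 * 2564.0 / 1000 = 36.86006 kg/s
Step 2: P = mdot*(h_in - h_out)/1000 = 36.86006*(2988.9 - 2055.1)/1000 = 34.420 MW
P = 34.420 MW


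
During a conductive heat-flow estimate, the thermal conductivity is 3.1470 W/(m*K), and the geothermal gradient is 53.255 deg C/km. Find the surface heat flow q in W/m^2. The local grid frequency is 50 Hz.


q = k * grad / 1000
q = 3.1470 * 53.255 / 1000
q = 0.16759 W/m^2


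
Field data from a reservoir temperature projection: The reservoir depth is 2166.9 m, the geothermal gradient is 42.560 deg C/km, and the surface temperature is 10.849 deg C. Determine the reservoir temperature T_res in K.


T_res = T_surf + grad * d / 1000
T_res = 10.849 + 42.560 * 2166.9 / 1000
T_res = 103.0723 deg C
Convert to K: 103.0723 + 273.15 = 376.22 K
T_res = 376.22 K


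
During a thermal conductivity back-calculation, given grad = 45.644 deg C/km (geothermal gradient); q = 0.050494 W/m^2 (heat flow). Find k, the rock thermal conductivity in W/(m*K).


k = q / (grad / 1000)
k = 0.050494 / (45.644 / 1000)
k = 1.1063 W/(m*K)


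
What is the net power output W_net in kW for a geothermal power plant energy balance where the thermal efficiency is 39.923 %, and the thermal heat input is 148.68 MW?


W_net = eta / 100 * Q_in
W_net = 39.923 / 100 * 148.68
W_net = 59.35752 MW
Convert: 59.35752 MW * 1000.0 = 59358 kW
W_net = 59358 kW


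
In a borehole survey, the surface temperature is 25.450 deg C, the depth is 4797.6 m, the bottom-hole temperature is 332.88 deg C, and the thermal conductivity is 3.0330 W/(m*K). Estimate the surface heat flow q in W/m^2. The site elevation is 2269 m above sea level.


Step 1: grad = (T_d - T_surf)/d * 1000 = (332.88 - 25.45)/4797.6 * 1000 = 64.07996 deg C/km
Step 2: q = k * grad / 1000 = 3.033 * 64.07996 / 1000 = 0.19435 W/m^2
q = 0.19435 W/m^2


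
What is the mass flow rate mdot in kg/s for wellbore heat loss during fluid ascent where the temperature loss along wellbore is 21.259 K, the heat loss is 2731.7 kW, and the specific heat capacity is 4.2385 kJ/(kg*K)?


mdot = Q_loss / (cp * dT)
mdot = 2731.7 / (4.2385 * 21.259)
mdot = 30.316 kg/s


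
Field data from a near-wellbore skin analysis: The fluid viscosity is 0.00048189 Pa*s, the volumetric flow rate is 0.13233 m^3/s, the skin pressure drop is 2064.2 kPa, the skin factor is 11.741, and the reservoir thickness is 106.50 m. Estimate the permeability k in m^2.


k = S*q*mu / (2*pi*dP_s*1000*hr)
k = 11.741*0.13233*0.00048189 / (2*pi*2064.2*1000*106.50)
k = 5.4204e-13 m^2


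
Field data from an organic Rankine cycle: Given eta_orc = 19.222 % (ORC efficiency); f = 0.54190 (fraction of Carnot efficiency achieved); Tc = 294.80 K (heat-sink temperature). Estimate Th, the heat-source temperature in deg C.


Th = Tc / (1 - (eta_orc/100)/f)
Th = 294.80 / (1 - (19.222/100)/0.54190)
Th = 456.8523 K
Convert to deg C: 456.8523 - 273.15 = 183.70 deg C
Th = 183.70 deg C


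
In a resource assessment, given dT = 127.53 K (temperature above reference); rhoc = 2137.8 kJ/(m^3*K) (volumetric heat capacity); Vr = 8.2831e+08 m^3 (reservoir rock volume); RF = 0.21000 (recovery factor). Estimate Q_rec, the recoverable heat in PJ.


Step 1: Q_s = Vr*rhoc*dT/1e12 = 8.2831e+08*2137.8*127.53/1e12 = 225.8252 PJ
Step 2: Q_rec = Q_s * RF = 225.8252 * 0.21 = 47.423 PJ
Q_rec = 47.423 PJ


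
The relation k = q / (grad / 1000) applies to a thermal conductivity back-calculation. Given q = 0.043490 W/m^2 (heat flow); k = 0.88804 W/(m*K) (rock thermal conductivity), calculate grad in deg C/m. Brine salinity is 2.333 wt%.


grad = q / k * 1000
grad = 0.043490 / 0.88804 * 1000
grad = 48.97302 deg C/km
Convert: 48.97302 deg C/km * 0.001 = 0.048973 deg C/m
grad = 0.048973 deg C/m


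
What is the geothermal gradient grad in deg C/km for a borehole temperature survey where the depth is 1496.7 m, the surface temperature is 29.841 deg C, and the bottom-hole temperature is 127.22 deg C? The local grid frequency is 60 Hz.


grad = (T_d - T_surf) / d * 1000
grad = (127.22 - 29.841) / 1496.7 * 1000
grad = 65.062 deg C/km


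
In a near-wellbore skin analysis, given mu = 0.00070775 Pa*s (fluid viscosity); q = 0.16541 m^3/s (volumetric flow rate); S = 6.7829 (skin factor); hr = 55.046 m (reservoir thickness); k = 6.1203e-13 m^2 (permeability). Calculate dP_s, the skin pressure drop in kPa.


dP_s = S * q * mu / (2*pi*k*hr) / 1000
dP_s = 6.7829 * 0.16541 * 0.00070775 / (2*pi*6.1203e-13*55.046) / 1000
dP_s = 3751.3 kPa


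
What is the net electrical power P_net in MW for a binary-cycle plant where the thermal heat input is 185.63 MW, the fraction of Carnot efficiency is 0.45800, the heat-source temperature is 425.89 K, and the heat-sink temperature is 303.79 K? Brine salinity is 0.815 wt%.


Step 1: eta = (1 - Tc/Th)*f = (1 - 303.79/425.89)*0.458 = 0.1313057
Step 2: P_net = eta * Q_in = 0.1313057 * 185.63 = 24.374 MW
P_net = 24.374 MW


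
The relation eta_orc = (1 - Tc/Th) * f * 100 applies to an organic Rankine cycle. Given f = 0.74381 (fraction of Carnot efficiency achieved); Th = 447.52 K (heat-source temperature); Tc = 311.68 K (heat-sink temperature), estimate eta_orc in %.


eta_orc = (1 - Tc/Th) * f * 100
eta_orc = (1 - 311.68/447.52) * 0.74381 * 100
eta_orc = 22.578 %


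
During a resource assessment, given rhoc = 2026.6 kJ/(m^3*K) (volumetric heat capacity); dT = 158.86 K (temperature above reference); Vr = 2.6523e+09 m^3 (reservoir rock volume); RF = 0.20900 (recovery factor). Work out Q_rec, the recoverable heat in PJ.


Step 1: Q_s = Vr*rhoc*dT/1e12 = 2.6523e+09*2026.6*158.86/1e12 = 853.8965 PJ
Step 2: Q_rec = Q_s * RF = 853.8965 * 0.209 = 178.46 PJ
Q_rec = 178.46 PJ


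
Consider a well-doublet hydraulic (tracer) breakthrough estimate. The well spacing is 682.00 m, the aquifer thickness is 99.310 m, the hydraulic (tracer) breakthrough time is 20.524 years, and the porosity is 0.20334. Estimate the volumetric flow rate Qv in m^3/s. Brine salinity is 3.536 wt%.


Qv = pi*hr*phi*L^2 / (3*t_bt*365.25*86400)
Qv = pi*99.310*0.20334*682.00^2 / (3*20.524*365.25*86400)
Qv = 0.015186 m^3/s


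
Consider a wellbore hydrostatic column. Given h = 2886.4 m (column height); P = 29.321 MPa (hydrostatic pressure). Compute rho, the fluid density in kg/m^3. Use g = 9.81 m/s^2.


rho = P * 1e6 / (g * h)
rho = 29.321 * 1e6 / (9.81 * 2886.4)
rho = 1035.5 kg/m^3


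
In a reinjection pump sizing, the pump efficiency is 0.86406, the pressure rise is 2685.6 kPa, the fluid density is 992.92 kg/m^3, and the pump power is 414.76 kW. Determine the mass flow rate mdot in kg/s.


mdot = P_pump * rho * eta / dP
mdot = 414.76 * 992.92 * 0.86406 / 2685.6
mdot = 132.50 kg/s


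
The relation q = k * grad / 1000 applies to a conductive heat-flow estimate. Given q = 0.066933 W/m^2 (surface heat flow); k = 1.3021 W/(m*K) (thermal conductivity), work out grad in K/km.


grad = q * 1000 / k
grad = 0.066933 * 1000 / 1.3021
grad = 51.40389 deg C/km
Convert: 51.40389 deg C/km * 1.0 = 51.404 K/km
grad = 51.404 K/km


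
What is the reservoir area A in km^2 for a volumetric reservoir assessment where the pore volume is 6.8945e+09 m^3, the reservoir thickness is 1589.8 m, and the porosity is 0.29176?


A = Vp / (1e6 * hr * phi)
A = 6.8945e+09 / (1e6 * 1589.8 * 0.29176)
A = 14.864 km^2


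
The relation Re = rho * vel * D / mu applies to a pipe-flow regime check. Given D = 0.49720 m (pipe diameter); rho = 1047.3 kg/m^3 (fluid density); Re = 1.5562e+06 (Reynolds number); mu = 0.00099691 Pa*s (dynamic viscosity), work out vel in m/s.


vel = Re * mu / (rho * D)
vel = 1.5562e+06 * 0.00099691 / (1047.3 * 0.49720)
vel = 2.9793 m/s


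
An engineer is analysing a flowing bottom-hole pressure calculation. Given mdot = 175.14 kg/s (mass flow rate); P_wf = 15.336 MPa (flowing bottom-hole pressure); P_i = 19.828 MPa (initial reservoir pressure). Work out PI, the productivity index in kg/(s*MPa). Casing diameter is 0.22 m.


PI = mdot / (P_i - P_wf)
PI = 175.14 / (19.828 - 15.336)
PI = 38.989 kg/(s*MPa)


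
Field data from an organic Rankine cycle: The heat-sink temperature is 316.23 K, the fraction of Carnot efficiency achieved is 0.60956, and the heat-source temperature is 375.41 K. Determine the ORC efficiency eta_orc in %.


eta_orc = (1 - Tc/Th) * f * 100
eta_orc = (1 - 316.23/375.41) * 0.60956 * 100
eta_orc = 9.6092 %


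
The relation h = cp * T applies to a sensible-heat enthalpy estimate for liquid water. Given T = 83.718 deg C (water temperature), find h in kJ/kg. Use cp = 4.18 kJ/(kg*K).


h = cp * T
h = 4.18 * 83.718
h = 349.94 kJ/kg


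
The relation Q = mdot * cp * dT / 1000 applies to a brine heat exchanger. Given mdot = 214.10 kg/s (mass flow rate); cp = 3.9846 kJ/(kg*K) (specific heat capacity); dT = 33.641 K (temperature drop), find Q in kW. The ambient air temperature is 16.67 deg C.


Q = mdot * cp * dT / 1000
Q = 214.10 * 3.9846 * 33.641 / 1000
Q = 28.69923 MW
Convert: 28.69923 MW * 1000.0 = 28699 kW
Q = 28699 kW


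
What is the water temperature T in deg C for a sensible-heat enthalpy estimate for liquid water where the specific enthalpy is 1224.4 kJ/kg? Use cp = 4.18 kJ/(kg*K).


T = h / cp
T = 1224.4 / 4.18
T = 292.92 deg C


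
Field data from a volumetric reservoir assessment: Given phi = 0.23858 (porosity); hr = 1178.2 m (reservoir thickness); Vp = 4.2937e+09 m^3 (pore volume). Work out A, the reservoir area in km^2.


A = Vp / (1e6 * hr * phi)
A = 4.2937e+09 / (1e6 * 1178.2 * 0.23858)
A = 15.275 km^2
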